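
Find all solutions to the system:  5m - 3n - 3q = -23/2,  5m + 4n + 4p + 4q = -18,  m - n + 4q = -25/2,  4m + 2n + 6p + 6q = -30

m = -2, n = 5/2, p = -5/2, q = -2

Row-reduce the augmented matrix:
R1 ← R1 / (5).
R2 ← R2 − 5·R1.
R3 ← R3 − 1·R1.
R4 ← R4 − 4·R1.
R2 ← R2 / (7).
R1 ← R1 + 3/5·R2.
R3 ← R3 + 2/5·R2.
R4 ← R4 − 22/5·R2.
R3 ← R3 / (8/35).
R1 ← R1 − 12/35·R3.
R2 ← R2 − 4/7·R3.
R4 ← R4 − 122/35·R3.
R4 ← R4 / (-289/4).
R1 ← R1 + 15/2·R4.
R2 ← R2 + 23/2·R4.
R3 ← R3 − 175/8·R4.
Reading off the reduced rows gives m = -2, n = 5/2, p = -5/2, q = -2.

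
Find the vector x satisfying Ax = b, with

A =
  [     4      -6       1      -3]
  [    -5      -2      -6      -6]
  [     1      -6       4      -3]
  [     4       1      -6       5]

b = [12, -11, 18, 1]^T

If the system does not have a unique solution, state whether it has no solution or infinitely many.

x_1 = -1, x_2 = -4, x_3 = 1, x_4 = 3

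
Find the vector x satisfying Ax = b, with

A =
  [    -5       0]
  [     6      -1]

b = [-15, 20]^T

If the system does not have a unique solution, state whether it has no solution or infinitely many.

x_1 = 3, x_2 = -2

Row-reduce the augmented matrix:
R1 ← R1 / (-5).
R2 ← R2 − 6·R1.
R2 ← R2 / (-1).
Reading off the reduced rows gives x_1 = 3, x_2 = -2.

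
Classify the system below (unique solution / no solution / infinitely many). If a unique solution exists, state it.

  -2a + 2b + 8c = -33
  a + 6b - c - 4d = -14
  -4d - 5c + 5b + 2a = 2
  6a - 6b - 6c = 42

Row-reduce:
R1 ← R1 / (-2).
R2 ← R2 − 1·R1.
R3 ← R3 − 2·R1.
R4 ← R4 − 6·R1.
R2 ← R2 / (7).
R1 ← R1 + 1·R2.
R3 ← R3 − 7·R2.
Swap R3 and R4.
R3 ← R3 / (18).
R1 ← R1 + 25/7·R3.
R2 ← R2 − 3/7·R3.
Row 4 reduces to 0 = -1/2, a contradiction. The system is inconsistent.

no solution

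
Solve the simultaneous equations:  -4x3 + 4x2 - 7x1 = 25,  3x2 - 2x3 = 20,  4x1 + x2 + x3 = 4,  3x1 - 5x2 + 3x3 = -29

x1 = 1, x2 = 4, x3 = -4

Row-reduce the augmented matrix:
R1 ← R1 / (-7).
R3 ← R3 − 4·R1.
R4 ← R4 − 3·R1.
R2 ← R2 / (3).
R1 ← R1 + 4/7·R2.
R3 ← R3 − 23/7·R2.
R4 ← R4 + 23/7·R2.
R3 ← R3 / (19/21).
R1 ← R1 − 4/21·R3.
R2 ← R2 + 2/3·R3.
R4 ← R4 + 19/21·R3.
R4 reduces to 0 = 0, so the extra equation is consistent.
Reading off the reduced rows gives x1 = 1, x2 = 4, x3 = -4.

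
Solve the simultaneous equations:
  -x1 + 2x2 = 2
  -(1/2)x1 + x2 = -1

no solution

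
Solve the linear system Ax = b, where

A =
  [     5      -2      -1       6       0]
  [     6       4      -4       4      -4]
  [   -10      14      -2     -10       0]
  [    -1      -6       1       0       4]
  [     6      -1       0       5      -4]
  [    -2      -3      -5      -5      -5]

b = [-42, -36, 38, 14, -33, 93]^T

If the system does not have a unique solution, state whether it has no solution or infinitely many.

x_1 = -4, x_2 = -5, x_3 = -4, x_4 = -6, x_5 = -4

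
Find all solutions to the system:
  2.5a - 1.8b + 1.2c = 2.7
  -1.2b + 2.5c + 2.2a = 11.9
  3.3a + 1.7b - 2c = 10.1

a = 3, b = 6, c = 5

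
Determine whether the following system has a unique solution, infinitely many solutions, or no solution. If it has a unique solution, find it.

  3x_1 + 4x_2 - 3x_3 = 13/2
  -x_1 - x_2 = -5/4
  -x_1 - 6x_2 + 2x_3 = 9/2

Row-reduce the augmented matrix:
R1 ← R1 / (3).
R2 ← R2 + 1·R1.
R3 ← R3 + 1·R1.
R2 ← R2 / (1/3).
R1 ← R1 − 4/3·R2.
R3 ← R3 + 14/3·R2.
R3 ← R3 / (-13).
R1 ← R1 − 3·R3.
R2 ← R2 + 3·R3.
Reading off the reduced rows gives x_1 = 3, x_2 = -7/4, x_3 = -3/2.

x_1 = 3, x_2 = -7/4, x_3 = -3/2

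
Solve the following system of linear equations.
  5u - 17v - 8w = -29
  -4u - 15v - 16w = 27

Row-reduce:
R1 ← R1 / (5).
R2 ← R2 + 4·R1.
R2 ← R2 / (-143/5).
R1 ← R1 + 17/5·R2.
Rank is 2 with 3 unknowns, leaving w free.

infinitely many solutions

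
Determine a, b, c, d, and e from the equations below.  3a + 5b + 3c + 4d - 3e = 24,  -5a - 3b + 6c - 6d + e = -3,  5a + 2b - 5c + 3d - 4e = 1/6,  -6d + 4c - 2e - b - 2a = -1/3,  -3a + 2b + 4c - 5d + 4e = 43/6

a = -1/2, b = 3, c = 5/3, d = 1, e = -1/2

Row-reduce the augmented matrix:
R1 ← R1 / (3).
R2 ← R2 + 5·R1.
R3 ← R3 − 5·R1.
R4 ← R4 + 2·R1.
R5 ← R5 + 3·R1.
R2 ← R2 / (16/3).
R1 ← R1 − 5/3·R2.
R3 ← R3 + 19/3·R2.
R4 ← R4 − 7/3·R2.
R5 ← R5 − 7·R2.
R3 ← R3 / (49/16).
R1 ← R1 + 39/16·R3.
R2 ← R2 − 33/16·R3.
R4 ← R4 − 19/16·R3.
R5 ← R5 + 119/16·R3.
R4 ← R4 / (-123/49).
R1 ← R1 + 57/49·R4.
R2 ← R2 − 101/49·R4.
R3 ← R3 + 46/49·R4.
R5 ← R5 + 62/7·R4.
R5 ← R5 / (-2/41).
R1 ← R1 + 97/41·R5.
R2 ← R2 − 46/41·R5.
R3 ← R3 + 38/41·R5.
R4 ← R4 − 13/41·R5.
Reading off the reduced rows gives a = -1/2, b = 3, c = 5/3, d = 1, e = -1/2.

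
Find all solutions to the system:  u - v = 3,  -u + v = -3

infinitely many solutions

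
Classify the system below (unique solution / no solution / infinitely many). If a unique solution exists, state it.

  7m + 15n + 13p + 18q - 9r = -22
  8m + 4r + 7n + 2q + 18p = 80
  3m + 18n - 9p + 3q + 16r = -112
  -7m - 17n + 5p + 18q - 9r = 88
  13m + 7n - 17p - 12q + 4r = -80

Row-reduce the augmented matrix:
R1 ← R1 / (7).
R2 ← R2 − 8·R1.
R3 ← R3 − 3·R1.
R4 ← R4 + 7·R1.
R5 ← R5 − 13·R1.
R2 ← R2 / (-71/7).
R1 ← R1 − 15/7·R2.
R3 ← R3 − 81/7·R2.
R4 ← R4 + 2·R2.
R5 ← R5 + 146/7·R2.
R3 ← R3 / (-780/71).
R1 ← R1 − 179/71·R3.
R2 ← R2 + 22/71·R3.
R4 ← R4 − 1234/71·R3.
R5 ← R5 + 3380/71·R3.
R4 ← R4 / (-171/130).
R1 ← R1 + 1897/260·R4.
R2 ← R2 − 333/130·R4.
R3 ← R3 − 613/260·R4.
R5 ← R5 − 105·R4.
R5 ← R5 / (468343/171).
R1 ← R1 + 98380/513·R5.
R2 ← R2 − 1300/19·R5.
R3 ← R3 − 31765/513·R5.
R4 ← R4 + 14189/513·R5.
Reading off the reduced rows gives m = 3, n = -6, p = 5, q = 0, r = 2.

m = 3, n = -6, p = 5, q = 0, r = 2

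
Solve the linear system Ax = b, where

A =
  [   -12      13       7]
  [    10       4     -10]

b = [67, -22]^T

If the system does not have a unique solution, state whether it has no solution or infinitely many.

infinitely many solutions

Row-reduce:
R1 ← R1 / (-12).
R2 ← R2 − 10·R1.
R2 ← R2 / (89/6).
R1 ← R1 + 13/12·R2.
Rank is 2 with 3 unknowns, leaving x_3 free.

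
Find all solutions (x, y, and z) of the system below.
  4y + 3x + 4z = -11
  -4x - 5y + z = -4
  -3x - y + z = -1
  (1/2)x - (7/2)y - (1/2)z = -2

Row-reduce:
R1 ← R1 / (3).
R2 ← R2 + 4·R1.
R3 ← R3 + 3·R1.
R4 ← R4 − 1/2·R1.
R2 ← R2 / (1/3).
R1 ← R1 − 4/3·R2.
R3 ← R3 − 3·R2.
R4 ← R4 + 25/6·R2.
R3 ← R3 / (-52).
R1 ← R1 + 24·R3.
R2 ← R2 − 19·R3.
R4 ← R4 − 78·R3.
Row 4 reduces to 0 = 1/2, a contradiction. The system is inconsistent.

no solution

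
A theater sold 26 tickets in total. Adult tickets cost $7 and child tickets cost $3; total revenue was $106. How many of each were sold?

Let a = adult tickets, c = child tickets.
  a + c = 26
  7a + 3c = 106
From equation 1: a = 26 − c.
Substitute into equation 2 and solve: c = 19.
Then a = 7.

adult tickets: 7, child tickets: 19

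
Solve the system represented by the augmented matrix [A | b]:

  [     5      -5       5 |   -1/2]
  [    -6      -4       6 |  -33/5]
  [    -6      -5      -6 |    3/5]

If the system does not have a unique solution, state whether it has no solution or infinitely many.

x_1 = 1/2, x_2 = 0, x_3 = -3/5

Row-reduce the augmented matrix:
R1 ← R1 / (5).
R2 ← R2 + 6·R1.
R3 ← R3 + 6·R1.
R2 ← R2 / (-10).
R1 ← R1 + 1·R2.
R3 ← R3 + 11·R2.
R3 ← R3 / (-66/5).
R1 ← R1 + 1/5·R3.
R2 ← R2 + 6/5·R3.
Reading off the reduced rows gives x_1 = 1/2, x_2 = 0, x_3 = -3/5.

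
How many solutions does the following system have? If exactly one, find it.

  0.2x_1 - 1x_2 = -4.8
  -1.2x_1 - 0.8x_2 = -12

From equation 1: x_2 = 24/5 + 1/5·x_1.
Substitute into equation 2 and solve: x_1 = 6.
Then x_2 = 6.

x_1 = 6, x_2 = 6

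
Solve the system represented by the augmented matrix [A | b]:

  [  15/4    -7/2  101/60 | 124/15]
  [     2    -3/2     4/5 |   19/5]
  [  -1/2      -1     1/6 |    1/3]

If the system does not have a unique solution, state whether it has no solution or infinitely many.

no solution

Row-reduce:
R1 ← R1 / (15/4).
R2 ← R2 − 2·R1.
R3 ← R3 + 1/2·R1.
R2 ← R2 / (11/30).
R1 ← R1 + 14/15·R2.
R3 ← R3 + 22/15·R2.
Row 3 reduces to 0 = -1, a contradiction. The system is inconsistent.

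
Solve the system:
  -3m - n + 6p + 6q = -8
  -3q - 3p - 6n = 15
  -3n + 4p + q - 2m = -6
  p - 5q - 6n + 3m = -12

m = -3, n = -1, p = -4, q = 1

Row-reduce the augmented matrix:
R1 ← R1 / (-3).
R3 ← R3 + 2·R1.
R4 ← R4 − 3·R1.
R2 ← R2 / (-6).
R1 ← R1 − 1/3·R2.
R3 ← R3 + 7/3·R2.
R4 ← R4 + 7·R2.
R3 ← R3 / (7/6).
R1 ← R1 + 13/6·R3.
R2 ← R2 − 1/2·R3.
R4 ← R4 − 21/2·R3.
R4 ← R4 / (21).
R1 ← R1 + 39/7·R4.
R2 ← R2 − 9/7·R4.
R3 ← R3 + 11/7·R4.
Reading off the reduced rows gives m = -3, n = -1, p = -4, q = 1.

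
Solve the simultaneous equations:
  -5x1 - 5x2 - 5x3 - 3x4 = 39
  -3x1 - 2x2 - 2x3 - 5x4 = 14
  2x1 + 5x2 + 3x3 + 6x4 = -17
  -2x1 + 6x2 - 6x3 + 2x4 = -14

Row-reduce the augmented matrix:
R1 ← R1 / (-5).
R2 ← R2 + 3·R1.
R3 ← R3 − 2·R1.
R4 ← R4 + 2·R1.
R1 ← R1 − 1·R2.
R3 ← R3 − 3·R2.
R4 ← R4 − 8·R2.
R3 ← R3 / (-2).
R2 ← R2 − 1·R3.
R4 ← R4 + 12·R3.
R4 ← R4 / (-288/5).
R1 ← R1 − 19/5·R4.
R2 ← R2 − 4·R4.
R3 ← R3 + 36/5·R4.
Reading off the reduced rows gives x1 = -6, x2 = -4, x3 = 1, x4 = 2.

x1 = -6, x2 = -4, x3 = 1, x4 = 2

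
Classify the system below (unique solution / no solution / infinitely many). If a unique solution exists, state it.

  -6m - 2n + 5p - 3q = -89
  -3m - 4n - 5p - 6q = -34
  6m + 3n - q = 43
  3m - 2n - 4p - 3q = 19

Row-reduce the augmented matrix:
R1 ← R1 / (-6).
R2 ← R2 + 3·R1.
R3 ← R3 − 6·R1.
R4 ← R4 − 3·R1.
R2 ← R2 / (-3).
R1 ← R1 − 1/3·R2.
R3 ← R3 − 1·R2.
R4 ← R4 + 3·R2.
R3 ← R3 / (5/2).
R1 ← R1 + 5/3·R3.
R2 ← R2 − 5/2·R3.
R4 ← R4 − 6·R3.
R4 ← R4 / (66/5).
R1 ← R1 + 11/3·R4.
R2 ← R2 − 7·R4.
R3 ← R3 + 11/5·R4.
Reading off the reduced rows gives m = 6, n = 4, p = -6, q = 5.

m = 6, n = 4, p = -6, q = 5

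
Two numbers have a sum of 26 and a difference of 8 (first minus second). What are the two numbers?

first number: 17, second number: 9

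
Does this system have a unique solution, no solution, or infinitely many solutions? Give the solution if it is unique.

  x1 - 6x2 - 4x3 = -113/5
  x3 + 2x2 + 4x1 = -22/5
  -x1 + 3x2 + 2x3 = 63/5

Row-reduce the augmented matrix:
R2 ← R2 − 4·R1.
R3 ← R3 + 1·R1.
R2 ← R2 / (26).
R1 ← R1 + 6·R2.
R3 ← R3 + 3·R2.
R3 ← R3 / (-1/26).
R1 ← R1 + 1/13·R3.
R2 ← R2 − 17/26·R3.
Reading off the reduced rows gives x1 = -13/5, x2 = 2, x3 = 2.

x1 = -13/5, x2 = 2, x3 = 2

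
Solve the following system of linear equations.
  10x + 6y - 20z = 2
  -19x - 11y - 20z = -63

infinitely many solutions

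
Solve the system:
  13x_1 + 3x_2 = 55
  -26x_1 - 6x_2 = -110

infinitely many solutions

Row-reduce:
R1 ← R1 / (13).
R2 ← R2 + 26·R1.
Rank is 1 with 2 unknowns, leaving x_2 free.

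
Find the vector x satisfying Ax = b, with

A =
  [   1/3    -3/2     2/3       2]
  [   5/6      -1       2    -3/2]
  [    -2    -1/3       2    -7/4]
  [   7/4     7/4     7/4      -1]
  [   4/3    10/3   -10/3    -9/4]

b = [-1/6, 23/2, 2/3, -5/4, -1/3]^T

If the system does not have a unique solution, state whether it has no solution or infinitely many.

x_1 = 3, x_2 = -5, x_3 = -1, x_4 = -4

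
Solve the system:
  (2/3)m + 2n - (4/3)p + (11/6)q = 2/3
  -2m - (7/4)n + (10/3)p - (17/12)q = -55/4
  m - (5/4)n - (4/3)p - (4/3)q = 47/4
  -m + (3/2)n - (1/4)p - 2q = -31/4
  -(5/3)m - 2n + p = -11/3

Row-reduce:
R1 ← R1 / (2/3).
R2 ← R2 + 2·R1.
R3 ← R3 − 1·R1.
R4 ← R4 + 1·R1.
R5 ← R5 + 5/3·R1.
R2 ← R2 / (17/4).
R1 ← R1 − 3·R2.
R3 ← R3 + 17/4·R2.
R4 ← R4 − 9/2·R2.
R5 ← R5 − 3·R2.
Swap R3 and R4.
R3 ← R3 / (-105/68).
R1 ← R1 + 26/17·R3.
R2 ← R2 + 8/51·R3.
R5 ← R5 + 95/51·R3.
Swap R4 and R5.
R4 ← R4 / (505/84).
R1 ← R1 − 477/140·R4.
R2 ← R2 − 139/105·R4.
R3 ← R3 − 81/35·R4.
Row 5 reduces to 0 = -1, a contradiction. The system is inconsistent.

no solution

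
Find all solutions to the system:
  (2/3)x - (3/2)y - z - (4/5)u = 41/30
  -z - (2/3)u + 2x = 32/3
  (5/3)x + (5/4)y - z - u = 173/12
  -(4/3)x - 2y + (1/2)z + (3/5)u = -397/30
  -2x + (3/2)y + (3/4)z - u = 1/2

Row-reduce:
R1 ← R1 / (2/3).
R2 ← R2 − 2·R1.
R3 ← R3 − 5/3·R1.
R4 ← R4 + 4/3·R1.
R5 ← R5 + 2·R1.
R2 ← R2 / (9/2).
R1 ← R1 + 9/4·R2.
R3 ← R3 − 5·R2.
R4 ← R4 + 5·R2.
R5 ← R5 + 3·R2.
R3 ← R3 / (-13/18).
R1 ← R1 + 1/2·R3.
R2 ← R2 − 4/9·R3.
R4 ← R4 − 13/18·R3.
R5 ← R5 + 11/12·R3.
Swap R4 and R5.
R4 ← R4 / (-139/130).
R1 ← R1 − 4/13·R4.
R2 ← R2 + 12/65·R4.
R3 ← R3 − 50/39·R4.
Row 5 reduces to 0 = 1/2, a contradiction. The system is inconsistent.

no solution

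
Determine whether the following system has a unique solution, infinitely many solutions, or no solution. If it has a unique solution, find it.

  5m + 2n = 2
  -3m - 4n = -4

m = 0, n = 1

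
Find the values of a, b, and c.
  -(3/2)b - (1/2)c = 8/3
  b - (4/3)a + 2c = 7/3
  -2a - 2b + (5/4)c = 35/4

a = -1, b = -7/3, c = 5/3

Row-reduce the augmented matrix:
Swap R1 and R2.
R1 ← R1 / (-4/3).
R3 ← R3 + 2·R1.
R2 ← R2 / (-3/2).
R1 ← R1 + 3/4·R2.
R3 ← R3 + 7/2·R2.
R3 ← R3 / (-7/12).
R1 ← R1 + 5/4·R3.
R2 ← R2 − 1/3·R3.
Reading off the reduced rows gives a = -1, b = -7/3, c = 5/3.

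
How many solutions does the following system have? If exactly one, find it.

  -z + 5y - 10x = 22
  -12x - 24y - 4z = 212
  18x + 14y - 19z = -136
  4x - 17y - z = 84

Row-reduce the augmented matrix:
R1 ← R1 / (-10).
R2 ← R2 + 12·R1.
R3 ← R3 − 18·R1.
R4 ← R4 − 4·R1.
R2 ← R2 / (-30).
R1 ← R1 + 1/2·R2.
R3 ← R3 − 23·R2.
R4 ← R4 + 15·R2.
R3 ← R3 / (-1721/75).
R1 ← R1 − 11/75·R3.
R2 ← R2 − 7/75·R3.
R4 reduces to 0 = 0, so the extra equation is consistent.
Reading off the reduced rows gives x = -5, y = -6, z = -2.

x = -5, y = -6, z = -2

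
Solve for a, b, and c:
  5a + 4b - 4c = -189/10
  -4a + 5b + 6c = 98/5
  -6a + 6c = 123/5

Row-reduce the augmented matrix:
R1 ← R1 / (5).
R2 ← R2 + 4·R1.
R3 ← R3 + 6·R1.
R2 ← R2 / (41/5).
R1 ← R1 − 4/5·R2.
R3 ← R3 − 24/5·R2.
R3 ← R3 / (-18/41).
R1 ← R1 + 44/41·R3.
R2 ← R2 − 14/41·R3.
Reading off the reduced rows gives a = -5/2, b = 0, c = 8/5.

a = -5/2, b = 0, c = 8/5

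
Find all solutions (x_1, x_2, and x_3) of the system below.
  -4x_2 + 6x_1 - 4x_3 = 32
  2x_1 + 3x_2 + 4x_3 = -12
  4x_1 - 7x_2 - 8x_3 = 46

no solution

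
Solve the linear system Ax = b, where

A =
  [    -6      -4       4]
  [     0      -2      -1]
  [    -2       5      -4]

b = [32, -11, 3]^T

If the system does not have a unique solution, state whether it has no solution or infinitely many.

x_1 = -4, x_2 = 3, x_3 = 5

Row-reduce the augmented matrix:
R1 ← R1 / (-6).
R3 ← R3 + 2·R1.
R2 ← R2 / (-2).
R1 ← R1 − 2/3·R2.
R3 ← R3 − 19/3·R2.
R3 ← R3 / (-17/2).
R1 ← R1 + 1·R3.
R2 ← R2 − 1/2·R3.
Reading off the reduced rows gives x_1 = -4, x_2 = 3, x_3 = 5.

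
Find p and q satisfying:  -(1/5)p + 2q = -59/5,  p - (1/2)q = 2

p = -1, q = -6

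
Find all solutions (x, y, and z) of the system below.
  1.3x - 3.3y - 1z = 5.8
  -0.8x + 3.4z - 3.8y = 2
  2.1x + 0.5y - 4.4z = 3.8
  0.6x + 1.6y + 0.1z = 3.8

Row-reduce the augmented matrix:
R1 ← R1 / (13/10).
R2 ← R2 + 4/5·R1.
R3 ← R3 − 21/10·R1.
R4 ← R4 − 3/5·R1.
R2 ← R2 / (-379/65).
R1 ← R1 + 33/13·R2.
R3 ← R3 − 379/65·R2.
R4 ← R4 − 203/65·R2.
Swap R3 and R4.
R3 ← R3 / (7781/3790).
R1 ← R1 + 751/379·R3.
R2 ← R2 + 181/379·R3.
R4 reduces to 0 = 0, so the extra equation is consistent.
Reading off the reduced rows gives x = 6, y = 0, z = 2.

x = 6, y = 0, z = 2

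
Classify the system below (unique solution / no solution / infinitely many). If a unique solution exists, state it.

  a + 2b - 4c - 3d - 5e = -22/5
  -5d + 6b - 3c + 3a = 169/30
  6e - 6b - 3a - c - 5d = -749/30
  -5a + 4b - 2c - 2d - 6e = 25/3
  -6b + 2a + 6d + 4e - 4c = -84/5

Row-reduce the augmented matrix:
R2 ← R2 − 3·R1.
R3 ← R3 + 3·R1.
R4 ← R4 + 5·R1.
R5 ← R5 − 2·R1.
Swap R2 and R4.
R2 ← R2 / (14).
R1 ← R1 − 2·R2.
R5 ← R5 + 10·R2.
R3 ← R3 / (-13).
R1 ← R1 + 6/7·R3.
R2 ← R2 + 11/7·R3.
R4 ← R4 − 9·R3.
R5 ← R5 + 82/7·R3.
R4 ← R4 / (-74/13).
R1 ← R1 − 32/91·R4.
R2 ← R2 − 87/182·R4.
R3 ← R3 − 14/13·R4.
R5 ← R5 − 1135/91·R4.
R5 ← R5 / (4968/259).
R1 ← R1 − 146/259·R5.
R2 ← R2 + 101/259·R5.
R3 ← R3 − 87/37·R5.
R4 ← R4 + 57/37·R5.
Reading off the reduced rows gives a = -2/5, b = 3, c = 3/2, d = 4/3, e = 0.

a = -2/5, b = 3, c = 3/2, d = 4/3, e = 0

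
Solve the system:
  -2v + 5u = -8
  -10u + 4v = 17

Row-reduce:
R1 ← R1 / (5).
R2 ← R2 + 10·R1.
Row 2 reduces to 0 = 1, a contradiction. The system is inconsistent.

no solution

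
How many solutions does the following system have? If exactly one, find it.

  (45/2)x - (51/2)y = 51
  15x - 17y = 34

infinitely many solutions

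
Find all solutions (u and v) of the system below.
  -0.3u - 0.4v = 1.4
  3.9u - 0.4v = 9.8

Row-reduce the augmented matrix:
R1 ← R1 / (-3/10).
R2 ← R2 − 39/10·R1.
R2 ← R2 / (-28/5).
R1 ← R1 − 4/3·R2.
Reading off the reduced rows gives u = 2, v = -5.

u = 2, v = -5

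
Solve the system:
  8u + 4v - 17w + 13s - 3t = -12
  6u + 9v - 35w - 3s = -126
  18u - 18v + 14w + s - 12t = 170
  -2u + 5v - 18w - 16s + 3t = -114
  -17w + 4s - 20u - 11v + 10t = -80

Row-reduce:
R1 ← R1 / (8).
R2 ← R2 − 6·R1.
R3 ← R3 − 18·R1.
R4 ← R4 + 2·R1.
R5 ← R5 + 20·R1.
R2 ← R2 / (6).
R1 ← R1 − 1/2·R2.
R3 ← R3 + 27·R2.
R4 ← R4 − 6·R2.
R5 ← R5 + 1·R2.
R3 ← R3 / (-383/8).
R1 ← R1 + 13/48·R3.
R2 ← R2 + 89/24·R3.
R5 ← R5 + 1517/24·R3.
Swap R4 and R5.
R4 ← R4 / (169390/1149).
R1 ← R1 − 7289/2298·R4.
R2 ← R2 − 5179/1149·R4.
R3 ← R3 − 685/383·R4.
Rank is 4 with 5 unknowns, leaving t free.

infinitely many solutions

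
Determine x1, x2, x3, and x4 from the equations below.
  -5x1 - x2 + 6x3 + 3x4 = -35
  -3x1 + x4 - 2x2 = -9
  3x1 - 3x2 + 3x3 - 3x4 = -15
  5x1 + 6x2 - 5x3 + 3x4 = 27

x1 = -1, x2 = 4, x3 = -4, x4 = -4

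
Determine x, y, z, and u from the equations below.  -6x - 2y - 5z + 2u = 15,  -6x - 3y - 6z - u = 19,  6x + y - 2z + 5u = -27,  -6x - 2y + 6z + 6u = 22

x = -3, y = -2, z = 1, u = -1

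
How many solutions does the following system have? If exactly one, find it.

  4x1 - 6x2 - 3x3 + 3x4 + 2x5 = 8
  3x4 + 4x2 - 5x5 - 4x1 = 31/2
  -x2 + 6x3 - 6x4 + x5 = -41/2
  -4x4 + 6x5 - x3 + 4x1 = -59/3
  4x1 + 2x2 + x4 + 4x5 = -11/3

x1 = 1, x2 = 0, x3 = -2/3, x4 = 7/3, x5 = -5/2

Row-reduce the augmented matrix:
R1 ← R1 / (4).
R2 ← R2 + 4·R1.
R4 ← R4 − 4·R1.
R5 ← R5 − 4·R1.
R2 ← R2 / (-2).
R1 ← R1 + 3/2·R2.
R3 ← R3 + 1·R2.
R4 ← R4 − 6·R2.
R5 ← R5 − 8·R2.
R3 ← R3 / (15/2).
R1 ← R1 − 3/2·R3.
R2 ← R2 − 3/2·R3.
R4 ← R4 + 7·R3.
R5 ← R5 + 9·R3.
R4 ← R4 / (13/5).
R1 ← R1 + 39/20·R4.
R2 ← R2 + 6/5·R4.
R3 ← R3 + 6/5·R4.
R5 ← R5 − 56/5·R4.
R5 ← R5 / (175/39).
R1 ← R1 − 1/4·R5.
R2 ← R2 + 3/13·R5.
R3 ← R3 + 35/39·R5.
R4 ← R4 + 40/39·R5.
Reading off the reduced rows gives x1 = 1, x2 = 0, x3 = -2/3, x4 = 7/3, x5 = -5/2.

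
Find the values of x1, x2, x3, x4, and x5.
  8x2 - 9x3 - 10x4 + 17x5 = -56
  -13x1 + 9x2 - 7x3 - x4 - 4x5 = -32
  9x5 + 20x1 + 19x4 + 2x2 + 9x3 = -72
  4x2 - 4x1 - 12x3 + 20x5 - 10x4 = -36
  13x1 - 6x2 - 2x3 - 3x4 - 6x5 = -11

Row-reduce the augmented matrix:
Swap R1 and R2.
R1 ← R1 / (-13).
R3 ← R3 − 20·R1.
R4 ← R4 + 4·R1.
R5 ← R5 − 13·R1.
R2 ← R2 / (8).
R1 ← R1 + 9/13·R2.
R3 ← R3 − 206/13·R2.
R4 ← R4 − 16/13·R2.
R5 ← R5 − 3·R2.
R3 ← R3 / (835/52).
R1 ← R1 + 25/104·R3.
R2 ← R2 + 9/8·R3.
R4 ← R4 + 110/13·R3.
R5 ← R5 + 45/8·R3.
R4 ← R4 / (1918/167).
R1 ← R1 + 77/334·R4.
R2 ← R2 − 2273/1670·R4.
R3 ← R3 − 1938/835·R4.
R5 ← R5 − 4277/334·R4.
R5 ← R5 / (-4085/137).
R1 ← R1 − 187/137·R5.
R2 ← R2 + 1514/4795·R5.
R3 ← R3 + 11503/4795·R5.
R4 ← R4 − 198/959·R5.
Reading off the reduced rows gives x1 = -3, x2 = -5, x3 = 4, x4 = -2, x5 = 0.

x1 = -3, x2 = -5, x3 = 4, x4 = -2, x5 = 0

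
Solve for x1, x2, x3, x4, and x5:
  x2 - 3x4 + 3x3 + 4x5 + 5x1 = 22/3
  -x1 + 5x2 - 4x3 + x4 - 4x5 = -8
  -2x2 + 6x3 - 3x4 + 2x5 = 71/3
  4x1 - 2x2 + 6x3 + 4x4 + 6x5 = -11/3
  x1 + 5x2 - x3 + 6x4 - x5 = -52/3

x1 = -3/2, x2 = 1/2, x3 = 3, x4 = -8/3, x5 = -2/3

Row-reduce the augmented matrix:
R1 ← R1 / (5).
R2 ← R2 + 1·R1.
R4 ← R4 − 4·R1.
R5 ← R5 − 1·R1.
R2 ← R2 / (26/5).
R1 ← R1 − 1/5·R2.
R3 ← R3 + 2·R2.
R4 ← R4 + 14/5·R2.
R5 ← R5 − 24/5·R2.
R3 ← R3 / (61/13).
R1 ← R1 − 19/26·R3.
R2 ← R2 + 17/26·R3.
R4 ← R4 − 23/13·R3.
R5 ← R5 − 20/13·R3.
R4 ← R4 / (469/61).
R1 ← R1 + 21/122·R4.
R2 ← R2 + 39/122·R4.
R3 ← R3 + 37/61·R4.
R5 ← R5 − 437/61·R4.
R5 ← R5 / (79/469).
R1 ← R1 − 55/67·R5.
R2 ← R2 + 223/469·R5.
R3 ← R3 − 106/469·R5.
R4 ← R4 − 48/469·R5.
Reading off the reduced rows gives x1 = -3/2, x2 = 1/2, x3 = 3, x4 = -8/3, x5 = -2/3.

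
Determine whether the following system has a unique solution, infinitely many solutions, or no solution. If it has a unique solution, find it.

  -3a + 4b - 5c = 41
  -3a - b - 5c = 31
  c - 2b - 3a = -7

a = -1, b = 2, c = -6

Row-reduce the augmented matrix:
R1 ← R1 / (-3).
R2 ← R2 + 3·R1.
R3 ← R3 + 3·R1.
R2 ← R2 / (-5).
R1 ← R1 + 4/3·R2.
R3 ← R3 + 6·R2.
R3 ← R3 / (6).
R1 ← R1 − 5/3·R3.
Reading off the reduced rows gives a = -1, b = 2, c = -6.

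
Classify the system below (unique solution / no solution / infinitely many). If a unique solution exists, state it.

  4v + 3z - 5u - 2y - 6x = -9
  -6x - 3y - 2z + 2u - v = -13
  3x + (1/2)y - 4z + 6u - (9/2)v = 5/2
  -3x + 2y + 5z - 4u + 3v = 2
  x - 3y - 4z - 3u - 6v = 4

infinitely many solutions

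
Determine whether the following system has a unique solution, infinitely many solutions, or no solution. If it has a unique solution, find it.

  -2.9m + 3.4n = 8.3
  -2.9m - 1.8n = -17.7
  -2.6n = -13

Row-reduce the augmented matrix:
R1 ← R1 / (-29/10).
R2 ← R2 + 29/10·R1.
R2 ← R2 / (-26/5).
R1 ← R1 + 34/29·R2.
R3 ← R3 + 13/5·R2.
R3 reduces to 0 = 0, so the extra equation is consistent.
Reading off the reduced rows gives m = 3, n = 5.

m = 3, n = 5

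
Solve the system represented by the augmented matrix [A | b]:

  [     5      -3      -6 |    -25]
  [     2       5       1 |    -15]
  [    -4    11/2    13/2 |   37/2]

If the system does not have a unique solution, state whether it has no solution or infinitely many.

Row-reduce:
R1 ← R1 / (5).
R2 ← R2 − 2·R1.
R3 ← R3 + 4·R1.
R2 ← R2 / (31/5).
R1 ← R1 + 3/5·R2.
R3 ← R3 − 31/10·R2.
Row 3 reduces to 0 = 1, a contradiction. The system is inconsistent.

no solution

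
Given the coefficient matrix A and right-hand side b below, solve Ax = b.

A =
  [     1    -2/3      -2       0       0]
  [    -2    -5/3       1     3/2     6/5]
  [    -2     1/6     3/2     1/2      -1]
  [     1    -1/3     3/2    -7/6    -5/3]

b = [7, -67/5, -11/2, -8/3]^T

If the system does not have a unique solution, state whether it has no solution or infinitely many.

infinitely many solutions

Row-reduce:
R2 ← R2 + 2·R1.
R3 ← R3 + 2·R1.
R4 ← R4 − 1·R1.
R2 ← R2 / (-3).
R1 ← R1 + 2/3·R2.
R3 ← R3 + 7/6·R2.
R4 ← R4 − 1/3·R2.
R3 ← R3 / (-4/3).
R1 ← R1 + 4/3·R3.
R2 ← R2 − 1·R3.
R4 ← R4 − 19/6·R3.
R4 ← R4 / (-115/96).
R1 ← R1 + 1/4·R4.
R2 ← R2 + 9/16·R4.
R3 ← R3 − 1/16·R4.
Rank is 4 with 5 unknowns, leaving x_5 free.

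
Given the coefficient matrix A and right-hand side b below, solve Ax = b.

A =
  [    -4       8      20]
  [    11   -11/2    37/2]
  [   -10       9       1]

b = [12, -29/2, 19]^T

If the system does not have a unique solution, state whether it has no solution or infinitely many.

no solution

Row-reduce:
R1 ← R1 / (-4).
R2 ← R2 − 11·R1.
R3 ← R3 + 10·R1.
R2 ← R2 / (33/2).
R1 ← R1 + 2·R2.
R3 ← R3 + 11·R2.
Row 3 reduces to 0 = 4/3, a contradiction. The system is inconsistent.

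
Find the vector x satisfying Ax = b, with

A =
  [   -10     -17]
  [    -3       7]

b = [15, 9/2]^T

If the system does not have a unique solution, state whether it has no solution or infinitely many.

Row-reduce the augmented matrix:
R1 ← R1 / (-10).
R2 ← R2 + 3·R1.
R2 ← R2 / (121/10).
R1 ← R1 − 17/10·R2.
Reading off the reduced rows gives x_1 = -3/2, x_2 = 0.

x_1 = -3/2, x_2 = 0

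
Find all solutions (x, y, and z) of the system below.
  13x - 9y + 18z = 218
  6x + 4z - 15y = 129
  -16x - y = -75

x = 5, y = -5, z = 6

Row-reduce the augmented matrix:
R1 ← R1 / (13).
R2 ← R2 − 6·R1.
R3 ← R3 + 16·R1.
R2 ← R2 / (-141/13).
R1 ← R1 + 9/13·R2.
R3 ← R3 + 157/13·R2.
R3 ← R3 / (3800/141).
R1 ← R1 − 78/47·R3.
R2 ← R2 − 56/141·R3.
Reading off the reduced rows gives x = 5, y = -5, z = 6.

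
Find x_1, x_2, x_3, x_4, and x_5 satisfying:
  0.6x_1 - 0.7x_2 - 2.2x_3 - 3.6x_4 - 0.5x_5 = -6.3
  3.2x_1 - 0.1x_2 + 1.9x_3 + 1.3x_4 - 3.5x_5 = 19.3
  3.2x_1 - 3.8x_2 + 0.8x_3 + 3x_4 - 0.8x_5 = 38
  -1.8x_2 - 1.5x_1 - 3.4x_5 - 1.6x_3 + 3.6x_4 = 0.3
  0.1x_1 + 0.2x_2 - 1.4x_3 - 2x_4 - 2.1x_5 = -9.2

x_1 = 5, x_2 = -4, x_3 = 2, x_4 = 2, x_5 = 1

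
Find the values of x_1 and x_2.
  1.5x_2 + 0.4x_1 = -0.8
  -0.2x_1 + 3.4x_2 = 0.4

x_1 = -2, x_2 = 0

Row-reduce the augmented matrix:
R1 ← R1 / (2/5).
R2 ← R2 + 1/5·R1.
R2 ← R2 / (83/20).
R1 ← R1 − 15/4·R2.
Reading off the reduced rows gives x_1 = -2, x_2 = 0.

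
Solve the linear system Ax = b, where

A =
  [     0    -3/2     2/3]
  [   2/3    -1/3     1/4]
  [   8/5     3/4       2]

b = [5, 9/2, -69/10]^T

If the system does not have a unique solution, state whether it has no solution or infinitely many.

x_1 = 6, x_2 = -6, x_3 = -6

Row-reduce the augmented matrix:
Swap R1 and R2.
R1 ← R1 / (2/3).
R3 ← R3 − 8/5·R1.
R2 ← R2 / (-3/2).
R1 ← R1 + 1/2·R2.
R3 ← R3 − 31/20·R2.
R3 ← R3 / (94/45).
R1 ← R1 − 11/72·R3.
R2 ← R2 + 4/9·R3.
Reading off the reduced rows gives x_1 = 6, x_2 = -6, x_3 = -6.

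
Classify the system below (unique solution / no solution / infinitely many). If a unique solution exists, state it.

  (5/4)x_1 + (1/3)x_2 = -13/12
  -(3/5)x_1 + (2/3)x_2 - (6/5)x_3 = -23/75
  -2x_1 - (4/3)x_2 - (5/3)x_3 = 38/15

x_1 = -3/5, x_2 = -1, x_3 = 0

Row-reduce the augmented matrix:
R1 ← R1 / (5/4).
R2 ← R2 + 3/5·R1.
R3 ← R3 + 2·R1.
R2 ← R2 / (62/75).
R1 ← R1 − 4/15·R2.
R3 ← R3 + 4/5·R2.
R3 ← R3 / (-263/93).
R1 ← R1 − 12/31·R3.
R2 ← R2 + 45/31·R3.
Reading off the reduced rows gives x_1 = -3/5, x_2 = -1, x_3 = 0.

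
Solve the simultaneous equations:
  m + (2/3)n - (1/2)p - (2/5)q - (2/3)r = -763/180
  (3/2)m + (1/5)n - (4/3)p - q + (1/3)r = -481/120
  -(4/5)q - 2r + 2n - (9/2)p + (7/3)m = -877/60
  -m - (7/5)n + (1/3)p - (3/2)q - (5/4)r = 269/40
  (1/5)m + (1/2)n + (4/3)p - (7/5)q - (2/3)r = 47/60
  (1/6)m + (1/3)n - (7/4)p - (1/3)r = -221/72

m = -9/4, n = -7/3, p = 1, q = -1, r = 1/2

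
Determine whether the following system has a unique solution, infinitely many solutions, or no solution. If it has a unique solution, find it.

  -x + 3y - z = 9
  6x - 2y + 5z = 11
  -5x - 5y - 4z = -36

Row-reduce the augmented matrix:
R1 ← R1 / (-1).
R2 ← R2 − 6·R1.
R3 ← R3 + 5·R1.
R2 ← R2 / (16).
R1 ← R1 + 3·R2.
R3 ← R3 + 20·R2.
R3 ← R3 / (-1/4).
R1 ← R1 − 13/16·R3.
R2 ← R2 + 1/16·R3.
Reading off the reduced rows gives x = 4, y = 4, z = -1.

x = 4, y = 4, z = -1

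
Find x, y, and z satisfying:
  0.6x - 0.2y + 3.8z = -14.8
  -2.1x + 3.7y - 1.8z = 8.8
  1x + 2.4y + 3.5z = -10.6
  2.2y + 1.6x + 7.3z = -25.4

Row-reduce the augmented matrix:
R1 ← R1 / (3/5).
R2 ← R2 + 21/10·R1.
R3 ← R3 − 1·R1.
R4 ← R4 − 8/5·R1.
R2 ← R2 / (3).
R1 ← R1 + 1/3·R2.
R3 ← R3 − 41/15·R2.
R4 ← R4 − 41/15·R2.
R3 ← R3 / (-599/45).
R1 ← R1 − 137/18·R3.
R2 ← R2 − 23/6·R3.
R4 ← R4 + 599/45·R3.
R4 reduces to 0 = 0, so the extra equation is consistent.
Reading off the reduced rows gives x = 1, y = 1, z = -4.

x = 1, y = 1, z = -4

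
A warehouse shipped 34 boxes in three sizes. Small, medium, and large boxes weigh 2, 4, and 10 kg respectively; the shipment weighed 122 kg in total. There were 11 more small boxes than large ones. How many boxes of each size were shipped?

small boxes: 13, medium boxes: 19, large boxes: 2

Let s = small boxes, m = medium boxes, l = large boxes.
  s + m + l = 34
  2s + 4m + 10l = 122
  s - l = 11
Row-reduce the augmented matrix:
R2 ← R2 − 2·R1.
R3 ← R3 − 1·R1.
R2 ← R2 / (2).
R1 ← R1 − 1·R2.
R3 ← R3 + 1·R2.
R3 ← R3 / (2).
R1 ← R1 + 3·R3.
R2 ← R2 − 4·R3.
Reading off the reduced rows gives s = 13, m = 19, l = 2.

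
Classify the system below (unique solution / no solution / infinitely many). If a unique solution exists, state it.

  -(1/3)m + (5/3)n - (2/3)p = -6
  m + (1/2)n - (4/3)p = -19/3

Row-reduce:
R1 ← R1 / (-1/3).
R2 ← R2 − 1·R1.
R2 ← R2 / (11/2).
R1 ← R1 + 5·R2.
Rank is 2 with 3 unknowns, leaving p free.

infinitely many solutions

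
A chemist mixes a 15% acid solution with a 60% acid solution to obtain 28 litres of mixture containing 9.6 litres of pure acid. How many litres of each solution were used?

Let a = litres of solution A, b = litres of solution B.
  b + a = 28
  (3/20)a + (3/5)b = 48/5
Row-reduce the augmented matrix:
R2 ← R2 − 3/20·R1.
R2 ← R2 / (9/20).
R1 ← R1 − 1·R2.
Reading off the reduced rows gives a = 16, b = 12.

litres of solution A: 16, litres of solution B: 12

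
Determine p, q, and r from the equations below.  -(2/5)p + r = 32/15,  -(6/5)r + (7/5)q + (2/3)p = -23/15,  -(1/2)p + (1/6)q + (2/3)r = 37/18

Row-reduce the augmented matrix:
R1 ← R1 / (-2/5).
R2 ← R2 − 2/3·R1.
R3 ← R3 + 1/2·R1.
R2 ← R2 / (7/5).
R3 ← R3 − 1/6·R2.
R3 ← R3 / (-23/36).
R1 ← R1 + 5/2·R3.
R2 ← R2 − 1/3·R3.
Reading off the reduced rows gives p = -2, q = 1, r = 4/3.

p = -2, q = 1, r = 4/3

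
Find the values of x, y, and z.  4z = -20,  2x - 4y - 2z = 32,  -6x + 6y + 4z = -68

Row-reduce the augmented matrix:
Swap R1 and R2.
R1 ← R1 / (2).
R3 ← R3 + 6·R1.
Swap R2 and R3.
R2 ← R2 / (-6).
R1 ← R1 + 2·R2.
R3 ← R3 / (4).
R1 ← R1 + 1/3·R3.
R2 ← R2 − 1/3·R3.
Reading off the reduced rows gives x = 5, y = -3, z = -5.

x = 5, y = -3, z = -5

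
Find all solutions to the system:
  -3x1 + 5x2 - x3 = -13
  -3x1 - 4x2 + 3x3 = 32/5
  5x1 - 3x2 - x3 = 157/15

Row-reduce the augmented matrix:
R1 ← R1 / (-3).
R2 ← R2 + 3·R1.
R3 ← R3 − 5·R1.
R2 ← R2 / (-9).
R1 ← R1 + 5/3·R2.
R3 ← R3 − 16/3·R2.
R3 ← R3 / (-8/27).
R1 ← R1 + 11/27·R3.
R2 ← R2 + 4/9·R3.
Reading off the reduced rows gives x1 = 1/3, x2 = -13/5, x3 = -1.

x1 = 1/3, x2 = -13/5, x3 = -1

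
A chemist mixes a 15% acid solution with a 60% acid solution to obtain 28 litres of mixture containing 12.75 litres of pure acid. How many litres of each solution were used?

litres of solution A: 9, litres of solution B: 19

Let a = litres of solution A, b = litres of solution B.
  a + b = 28
  (3/20)a + (3/5)b = 51/4
Row-reduce the augmented matrix:
R2 ← R2 − 3/20·R1.
R2 ← R2 / (9/20).
R1 ← R1 − 1·R2.
Reading off the reduced rows gives a = 9, b = 19.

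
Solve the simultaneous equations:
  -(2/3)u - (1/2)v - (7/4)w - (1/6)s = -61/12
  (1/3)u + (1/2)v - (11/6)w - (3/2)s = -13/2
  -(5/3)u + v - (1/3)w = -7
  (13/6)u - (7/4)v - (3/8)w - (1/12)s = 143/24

no solution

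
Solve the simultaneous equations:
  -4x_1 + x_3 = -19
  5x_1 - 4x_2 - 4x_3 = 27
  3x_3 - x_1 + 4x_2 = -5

Row-reduce:
R1 ← R1 / (-4).
R2 ← R2 − 5·R1.
R3 ← R3 + 1·R1.
R2 ← R2 / (-4).
R3 ← R3 − 4·R2.
Row 3 reduces to 0 = 3, a contradiction. The system is inconsistent.

no solution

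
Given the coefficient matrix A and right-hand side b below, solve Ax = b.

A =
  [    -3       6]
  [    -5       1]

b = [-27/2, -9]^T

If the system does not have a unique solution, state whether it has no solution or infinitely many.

x_1 = 3/2, x_2 = -3/2

From equation 2: x_2 = -9 + 5·x_1.
Substitute into equation 1 and solve: x_1 = 3/2.
Then x_2 = -3/2.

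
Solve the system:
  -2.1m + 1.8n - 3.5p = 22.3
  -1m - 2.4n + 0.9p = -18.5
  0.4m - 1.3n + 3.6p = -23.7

m = 2, n = 5, p = -5

Row-reduce the augmented matrix:
R1 ← R1 / (-21/10).
R2 ← R2 + 1·R1.
R3 ← R3 − 2/5·R1.
R2 ← R2 / (-114/35).
R1 ← R1 + 6/7·R2.
R3 ← R3 + 67/70·R2.
R3 ← R3 / (2981/1368).
R1 ← R1 − 113/114·R3.
R2 ← R2 + 539/684·R3.
Reading off the reduced rows gives m = 2, n = 5, p = -5.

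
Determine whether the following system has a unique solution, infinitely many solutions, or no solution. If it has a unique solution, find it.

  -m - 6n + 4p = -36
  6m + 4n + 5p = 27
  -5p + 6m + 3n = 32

Row-reduce the augmented matrix:
R1 ← R1 / (-1).
R2 ← R2 − 6·R1.
R3 ← R3 − 6·R1.
R2 ← R2 / (-32).
R1 ← R1 − 6·R2.
R3 ← R3 + 33·R2.
R3 ← R3 / (-349/32).
R1 ← R1 − 23/16·R3.
R2 ← R2 + 29/32·R3.
Reading off the reduced rows gives m = 2, n = 5, p = -1.

m = 2, n = 5, p = -1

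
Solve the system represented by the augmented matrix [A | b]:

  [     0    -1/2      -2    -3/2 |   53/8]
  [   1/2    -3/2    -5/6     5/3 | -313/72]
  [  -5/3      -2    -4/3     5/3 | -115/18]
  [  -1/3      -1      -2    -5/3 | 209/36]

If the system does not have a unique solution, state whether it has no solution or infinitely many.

x_1 = 1, x_2 = 7/4, x_3 = -2, x_4 = -7/3

Row-reduce the augmented matrix:
Swap R1 and R2.
R1 ← R1 / (1/2).
R3 ← R3 + 5/3·R1.
R4 ← R4 + 1/3·R1.
R2 ← R2 / (-1/2).
R1 ← R1 + 3·R2.
R3 ← R3 + 7·R2.
R4 ← R4 + 2·R2.
R3 ← R3 / (215/9).
R1 ← R1 − 31/3·R3.
R2 ← R2 − 4·R3.
R4 ← R4 − 49/9·R3.
R4 ← R4 / (-637/645).
R1 ← R1 − 27/215·R4.
R2 ← R2 + 371/215·R4.
R3 ← R3 − 254/215·R4.
Reading off the reduced rows gives x_1 = 1, x_2 = 7/4, x_3 = -2, x_4 = -7/3.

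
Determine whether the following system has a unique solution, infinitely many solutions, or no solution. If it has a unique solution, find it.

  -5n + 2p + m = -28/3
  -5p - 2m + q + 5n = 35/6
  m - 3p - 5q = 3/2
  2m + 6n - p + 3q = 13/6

Row-reduce the augmented matrix:
R2 ← R2 + 2·R1.
R3 ← R3 − 1·R1.
R4 ← R4 − 2·R1.
R2 ← R2 / (-5).
R1 ← R1 + 5·R2.
R3 ← R3 − 5·R2.
R4 ← R4 − 16·R2.
R3 ← R3 / (-6).
R1 ← R1 − 3·R3.
R2 ← R2 − 1/5·R3.
R4 ← R4 + 41/5·R3.
R4 ← R4 / (35/3).
R1 ← R1 + 3·R4.
R2 ← R2 + 1/3·R4.
R3 ← R3 − 2/3·R4.
Reading off the reduced rows gives m = -2, n = 2, p = 4/3, q = -3/2.

m = -2, n = 2, p = 4/3, q = -3/2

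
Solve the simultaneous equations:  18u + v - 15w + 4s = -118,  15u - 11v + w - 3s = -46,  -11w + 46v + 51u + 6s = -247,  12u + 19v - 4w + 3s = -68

no solution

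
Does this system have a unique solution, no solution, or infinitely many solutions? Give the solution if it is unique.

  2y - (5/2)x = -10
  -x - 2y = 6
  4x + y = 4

no solution

Row-reduce:
R1 ← R1 / (-5/2).
R2 ← R2 + 1·R1.
R3 ← R3 − 4·R1.
R2 ← R2 / (-14/5).
R1 ← R1 + 4/5·R2.
R3 ← R3 − 21/5·R2.
Row 3 reduces to 0 = 3, a contradiction. The system is inconsistent.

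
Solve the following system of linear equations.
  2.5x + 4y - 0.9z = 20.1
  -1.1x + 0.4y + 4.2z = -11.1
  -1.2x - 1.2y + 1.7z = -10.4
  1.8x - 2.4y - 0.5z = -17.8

Row-reduce the augmented matrix:
R1 ← R1 / (5/2).
R2 ← R2 + 11/10·R1.
R3 ← R3 + 6/5·R1.
R4 ← R4 − 9/5·R1.
R2 ← R2 / (54/25).
R1 ← R1 − 8/5·R2.
R3 ← R3 − 18/25·R2.
R4 ← R4 + 132/25·R2.
Swap R3 and R4.
R3 ← R3 / (1417/150).
R1 ← R1 + 143/45·R3.
R2 ← R2 − 317/180·R3.
R4 reduces to 0 = 0, so the extra equation is consistent.
Reading off the reduced rows gives x = -3, y = 6, z = -4.

x = -3, y = 6, z = -4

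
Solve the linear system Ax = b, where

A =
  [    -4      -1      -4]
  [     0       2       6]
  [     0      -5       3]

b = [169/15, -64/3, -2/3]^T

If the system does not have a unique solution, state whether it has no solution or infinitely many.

x_1 = 3/5, x_2 = -5/3, x_3 = -3

Row-reduce the augmented matrix:
R1 ← R1 / (-4).
R2 ← R2 / (2).
R1 ← R1 − 1/4·R2.
R3 ← R3 + 5·R2.
R3 ← R3 / (18).
R1 ← R1 − 1/4·R3.
R2 ← R2 − 3·R3.
Reading off the reduced rows gives x_1 = 3/5, x_2 = -5/3, x_3 = -3.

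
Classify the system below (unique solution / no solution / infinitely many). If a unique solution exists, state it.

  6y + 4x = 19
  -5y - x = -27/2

x = 1, y = 5/2

Row-reduce the augmented matrix:
R1 ← R1 / (4).
R2 ← R2 + 1·R1.
R2 ← R2 / (-7/2).
R1 ← R1 − 3/2·R2.
Reading off the reduced rows gives x = 1, y = 5/2.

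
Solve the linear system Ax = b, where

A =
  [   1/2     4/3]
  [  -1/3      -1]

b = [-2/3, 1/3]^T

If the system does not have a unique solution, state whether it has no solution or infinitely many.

x_1 = -4, x_2 = 1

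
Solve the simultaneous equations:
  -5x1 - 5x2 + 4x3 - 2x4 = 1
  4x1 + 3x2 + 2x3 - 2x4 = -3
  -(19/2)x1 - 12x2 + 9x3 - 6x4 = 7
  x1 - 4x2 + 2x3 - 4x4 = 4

Row-reduce:
R1 ← R1 / (-5).
R2 ← R2 − 4·R1.
R3 ← R3 + 19/2·R1.
R4 ← R4 − 1·R1.
R2 ← R2 / (-1).
R1 ← R1 − 1·R2.
R3 ← R3 + 5/2·R2.
R4 ← R4 + 5·R2.
R3 ← R3 / (-58/5).
R1 ← R1 − 22/5·R3.
R2 ← R2 + 26/5·R3.
R4 ← R4 + 116/5·R3.
Row 4 reduces to 0 = -6, a contradiction. The system is inconsistent.

no solution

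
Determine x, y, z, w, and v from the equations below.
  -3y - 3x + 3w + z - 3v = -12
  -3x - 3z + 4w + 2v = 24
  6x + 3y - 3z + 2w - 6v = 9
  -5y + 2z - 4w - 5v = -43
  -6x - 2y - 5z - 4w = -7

Row-reduce the augmented matrix:
R1 ← R1 / (-3).
R2 ← R2 + 3·R1.
R3 ← R3 − 6·R1.
R5 ← R5 + 6·R1.
R2 ← R2 / (3).
R1 ← R1 − 1·R2.
R3 ← R3 + 3·R2.
R4 ← R4 + 5·R2.
R5 ← R5 − 4·R2.
R3 ← R3 / (-5).
R1 ← R1 − 1·R3.
R2 ← R2 + 4/3·R3.
R4 ← R4 + 14/3·R3.
R5 ← R5 + 5/3·R3.
R4 ← R4 / (-161/15).
R1 ← R1 − 7/15·R4.
R2 ← R2 + 31/15·R4.
R3 ← R3 + 9/5·R4.
R5 ← R5 + 43/3·R4.
R5 ← R5 / (-1853/161).
R1 ← R1 + 113/69·R5.
R2 ← R2 − 263/161·R5.
R3 ← R3 + 41/161·R5.
R4 ← R4 + 148/161·R5.
Reading off the reduced rows gives x = 1, y = 2, z = -3, w = 3, v = 3.

x = 1, y = 2, z = -3, w = 3, v = 3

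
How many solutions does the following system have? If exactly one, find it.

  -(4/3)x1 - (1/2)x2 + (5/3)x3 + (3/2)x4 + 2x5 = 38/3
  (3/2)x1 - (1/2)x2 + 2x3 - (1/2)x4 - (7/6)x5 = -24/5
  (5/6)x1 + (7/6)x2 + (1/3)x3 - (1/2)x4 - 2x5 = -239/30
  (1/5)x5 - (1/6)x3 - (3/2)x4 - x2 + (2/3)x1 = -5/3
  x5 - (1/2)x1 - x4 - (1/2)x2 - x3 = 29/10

Row-reduce the augmented matrix:
R1 ← R1 / (-4/3).
R2 ← R2 − 3/2·R1.
R3 ← R3 − 5/6·R1.
R4 ← R4 − 2/3·R1.
R5 ← R5 + 1/2·R1.
R2 ← R2 / (-17/16).
R1 ← R1 − 3/8·R2.
R3 ← R3 − 41/48·R2.
R4 ← R4 + 5/4·R2.
R5 ← R5 + 5/16·R2.
R3 ← R3 / (229/51).
R1 ← R1 − 2/17·R3.
R2 ← R2 + 62/17·R3.
R4 ← R4 + 397/102·R3.
R5 ← R5 + 47/17·R3.
R4 ← R4 / (-646/687).
R1 ← R1 + 170/229·R4.
R2 ← R2 − 3/229·R4.
R3 ← R3 − 71/229·R4.
R5 ← R5 + 483/458·R4.
R5 ← R5 / (-2183/77520).
R1 ← R1 + 87/76·R5.
R2 ← R2 + 11899/12920·R5.
R3 ← R3 − 477/12920·R5.
R4 ← R4 + 1249/38760·R5.
Reading off the reduced rows gives x1 = -3, x2 = 0, x3 = 8/5, x4 = 0, x5 = 3.

x1 = -3, x2 = 0, x3 = 8/5, x4 = 0, x5 = 3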